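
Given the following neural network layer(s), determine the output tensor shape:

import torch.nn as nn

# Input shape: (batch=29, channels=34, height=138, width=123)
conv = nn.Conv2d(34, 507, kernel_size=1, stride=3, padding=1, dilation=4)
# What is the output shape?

Input shape: (29, 34, 138, 123)
Output shape: (29, 507, 47, 42)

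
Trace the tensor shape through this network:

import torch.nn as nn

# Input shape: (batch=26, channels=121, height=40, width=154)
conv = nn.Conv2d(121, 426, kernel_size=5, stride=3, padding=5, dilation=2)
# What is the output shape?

Input shape: (26, 121, 40, 154)
Output shape: (26, 426, 14, 52)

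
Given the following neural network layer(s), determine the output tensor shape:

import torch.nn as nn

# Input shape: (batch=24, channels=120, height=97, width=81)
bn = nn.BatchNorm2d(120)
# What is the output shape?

Input shape: (24, 120, 97, 81)
Output shape: (24, 120, 97, 81)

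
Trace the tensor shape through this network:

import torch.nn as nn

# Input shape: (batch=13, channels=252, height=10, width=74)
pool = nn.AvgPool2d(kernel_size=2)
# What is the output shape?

Input shape: (13, 252, 10, 74)
Output shape: (13, 252, 5, 37)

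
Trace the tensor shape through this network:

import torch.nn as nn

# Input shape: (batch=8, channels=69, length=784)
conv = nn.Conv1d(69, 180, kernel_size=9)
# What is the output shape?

Input shape: (8, 69, 784)
Output shape: (8, 180, 776)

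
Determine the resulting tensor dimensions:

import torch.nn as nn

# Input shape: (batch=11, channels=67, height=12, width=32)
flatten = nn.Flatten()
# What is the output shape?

Input shape: (11, 67, 12, 32)
Output shape: (11, 25728)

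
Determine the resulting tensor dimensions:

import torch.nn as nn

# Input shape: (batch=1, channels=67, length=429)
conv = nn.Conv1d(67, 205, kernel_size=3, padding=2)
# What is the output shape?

Input shape: (1, 67, 429)
Output shape: (1, 205, 431)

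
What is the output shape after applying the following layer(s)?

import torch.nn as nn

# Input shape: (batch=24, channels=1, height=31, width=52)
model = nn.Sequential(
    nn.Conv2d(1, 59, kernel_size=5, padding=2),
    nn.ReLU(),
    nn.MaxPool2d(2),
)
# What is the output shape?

Input shape: (24, 1, 31, 52)
  -> after Conv2d: (24, 59, 31, 52)
  -> after ReLU: (24, 59, 31, 52)
Output shape: (24, 59, 15, 26)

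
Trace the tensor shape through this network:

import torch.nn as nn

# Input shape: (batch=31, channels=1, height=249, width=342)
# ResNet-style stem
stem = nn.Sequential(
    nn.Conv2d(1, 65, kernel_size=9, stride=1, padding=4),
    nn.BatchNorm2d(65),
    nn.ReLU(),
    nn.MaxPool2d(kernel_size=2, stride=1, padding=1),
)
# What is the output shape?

Input shape: (31, 1, 249, 342)
  -> after Conv2d 9x9 stride=1: (31, 65, 249, 342)
Output shape: (31, 65, 250, 343)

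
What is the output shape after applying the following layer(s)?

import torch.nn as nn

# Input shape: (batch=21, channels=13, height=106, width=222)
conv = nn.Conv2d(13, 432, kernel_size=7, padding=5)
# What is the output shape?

Input shape: (21, 13, 106, 222)
Output shape: (21, 432, 110, 226)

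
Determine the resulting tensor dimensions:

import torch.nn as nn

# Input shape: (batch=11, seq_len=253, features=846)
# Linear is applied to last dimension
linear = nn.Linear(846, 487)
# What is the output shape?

Input shape: (11, 253, 846)
Output shape: (11, 253, 487)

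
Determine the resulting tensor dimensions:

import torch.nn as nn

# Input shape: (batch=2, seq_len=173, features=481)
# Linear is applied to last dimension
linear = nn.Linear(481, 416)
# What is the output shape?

Input shape: (2, 173, 481)
Output shape: (2, 173, 416)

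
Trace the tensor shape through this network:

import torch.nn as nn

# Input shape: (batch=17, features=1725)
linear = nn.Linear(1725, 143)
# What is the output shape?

Input shape: (17, 1725)
Output shape: (17, 143)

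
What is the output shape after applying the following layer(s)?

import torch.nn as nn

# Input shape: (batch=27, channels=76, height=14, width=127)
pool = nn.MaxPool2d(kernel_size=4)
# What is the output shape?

Input shape: (27, 76, 14, 127)
Output shape: (27, 76, 3, 31)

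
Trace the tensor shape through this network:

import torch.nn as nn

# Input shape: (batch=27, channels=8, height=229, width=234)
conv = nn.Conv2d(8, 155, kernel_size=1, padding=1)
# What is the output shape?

Input shape: (27, 8, 229, 234)
Output shape: (27, 155, 231, 236)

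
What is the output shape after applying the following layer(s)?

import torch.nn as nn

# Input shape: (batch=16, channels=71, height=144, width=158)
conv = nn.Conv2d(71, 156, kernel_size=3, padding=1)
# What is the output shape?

Input shape: (16, 71, 144, 158)
Output shape: (16, 156, 144, 158)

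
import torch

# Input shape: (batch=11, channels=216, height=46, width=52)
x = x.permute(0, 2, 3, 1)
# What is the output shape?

Input shape: (11, 216, 46, 52)
Output shape: (11, 46, 52, 216)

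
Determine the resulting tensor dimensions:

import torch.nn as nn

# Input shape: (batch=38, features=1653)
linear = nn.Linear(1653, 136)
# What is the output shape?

Input shape: (38, 1653)
Output shape: (38, 136)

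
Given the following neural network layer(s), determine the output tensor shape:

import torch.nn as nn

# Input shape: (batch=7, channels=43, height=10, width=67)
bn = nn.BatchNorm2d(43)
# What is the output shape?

Input shape: (7, 43, 10, 67)
Output shape: (7, 43, 10, 67)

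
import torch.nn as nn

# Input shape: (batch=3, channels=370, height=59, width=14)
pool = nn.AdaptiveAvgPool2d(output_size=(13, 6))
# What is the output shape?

Input shape: (3, 370, 59, 14)
Output shape: (3, 370, 13, 6)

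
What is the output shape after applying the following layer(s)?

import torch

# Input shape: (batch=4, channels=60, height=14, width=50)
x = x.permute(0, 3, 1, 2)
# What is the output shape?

Input shape: (4, 60, 14, 50)
Output shape: (4, 50, 60, 14)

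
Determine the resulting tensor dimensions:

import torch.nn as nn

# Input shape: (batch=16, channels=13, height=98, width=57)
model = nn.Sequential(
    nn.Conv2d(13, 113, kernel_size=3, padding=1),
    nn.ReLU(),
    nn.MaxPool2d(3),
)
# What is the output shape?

Input shape: (16, 13, 98, 57)
  -> after Conv2d: (16, 113, 98, 57)
  -> after ReLU: (16, 113, 98, 57)
Output shape: (16, 113, 32, 19)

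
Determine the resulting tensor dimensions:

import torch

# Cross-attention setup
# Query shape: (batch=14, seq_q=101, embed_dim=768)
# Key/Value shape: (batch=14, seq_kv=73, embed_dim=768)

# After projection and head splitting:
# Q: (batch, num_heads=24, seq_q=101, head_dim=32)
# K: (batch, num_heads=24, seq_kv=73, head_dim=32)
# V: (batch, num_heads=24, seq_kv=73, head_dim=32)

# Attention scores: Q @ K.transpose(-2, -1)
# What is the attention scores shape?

Input shape: (14, 101, 768)
Output shape: (14, 24, 101, 73)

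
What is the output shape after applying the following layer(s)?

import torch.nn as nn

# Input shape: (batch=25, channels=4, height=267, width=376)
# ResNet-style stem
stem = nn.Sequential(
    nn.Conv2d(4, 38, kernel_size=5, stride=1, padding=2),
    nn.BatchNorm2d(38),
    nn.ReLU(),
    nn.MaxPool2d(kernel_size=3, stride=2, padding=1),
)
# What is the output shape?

Input shape: (25, 4, 267, 376)
  -> after Conv2d 5x5 stride=1: (25, 38, 267, 376)
Output shape: (25, 38, 134, 188)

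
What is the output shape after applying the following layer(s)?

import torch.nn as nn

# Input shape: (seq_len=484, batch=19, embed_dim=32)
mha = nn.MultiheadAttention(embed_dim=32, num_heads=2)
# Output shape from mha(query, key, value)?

Input shape: (484, 19, 32)
Output shape: (484, 19, 32)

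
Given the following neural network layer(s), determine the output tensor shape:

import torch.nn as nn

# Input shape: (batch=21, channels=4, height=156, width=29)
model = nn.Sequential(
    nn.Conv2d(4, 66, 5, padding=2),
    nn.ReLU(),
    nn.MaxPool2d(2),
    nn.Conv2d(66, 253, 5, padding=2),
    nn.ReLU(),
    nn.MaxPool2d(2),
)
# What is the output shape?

Input shape: (21, 4, 156, 29)
  -> after first Conv2d: (21, 66, 156, 29)
  -> after first MaxPool2d: (21, 66, 78, 14)
  -> after second Conv2d: (21, 253, 78, 14)
Output shape: (21, 253, 39, 7)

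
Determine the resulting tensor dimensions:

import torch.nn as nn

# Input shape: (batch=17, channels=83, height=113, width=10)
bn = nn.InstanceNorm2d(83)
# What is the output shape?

Input shape: (17, 83, 113, 10)
Output shape: (17, 83, 113, 10)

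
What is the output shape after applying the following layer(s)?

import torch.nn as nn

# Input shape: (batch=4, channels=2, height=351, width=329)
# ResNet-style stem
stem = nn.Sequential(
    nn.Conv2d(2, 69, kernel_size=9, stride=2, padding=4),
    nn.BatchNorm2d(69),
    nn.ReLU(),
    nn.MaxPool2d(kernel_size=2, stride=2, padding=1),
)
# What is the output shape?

Input shape: (4, 2, 351, 329)
  -> after Conv2d 9x9 stride=2: (4, 69, 176, 165)
Output shape: (4, 69, 89, 83)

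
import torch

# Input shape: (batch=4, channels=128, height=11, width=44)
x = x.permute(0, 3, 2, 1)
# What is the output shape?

Input shape: (4, 128, 11, 44)
Output shape: (4, 44, 11, 128)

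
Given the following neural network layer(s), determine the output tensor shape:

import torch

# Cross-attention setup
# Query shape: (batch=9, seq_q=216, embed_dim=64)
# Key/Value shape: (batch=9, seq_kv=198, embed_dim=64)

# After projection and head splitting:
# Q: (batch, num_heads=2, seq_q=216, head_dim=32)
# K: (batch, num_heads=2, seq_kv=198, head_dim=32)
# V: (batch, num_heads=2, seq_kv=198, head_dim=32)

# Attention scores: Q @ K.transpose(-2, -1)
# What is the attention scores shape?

Input shape: (9, 216, 64)
Output shape: (9, 2, 216, 198)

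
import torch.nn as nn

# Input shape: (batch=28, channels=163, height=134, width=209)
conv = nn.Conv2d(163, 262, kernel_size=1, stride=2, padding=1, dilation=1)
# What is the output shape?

Input shape: (28, 163, 134, 209)
Output shape: (28, 262, 68, 106)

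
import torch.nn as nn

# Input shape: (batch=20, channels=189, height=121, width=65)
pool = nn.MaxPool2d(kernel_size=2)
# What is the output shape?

Input shape: (20, 189, 121, 65)
Output shape: (20, 189, 60, 32)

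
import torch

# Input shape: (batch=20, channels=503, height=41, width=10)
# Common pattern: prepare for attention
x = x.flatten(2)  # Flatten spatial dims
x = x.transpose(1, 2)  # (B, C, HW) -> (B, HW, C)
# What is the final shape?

Input shape: (20, 503, 41, 10)
  -> after flatten(2): (20, 503, 410)
Output shape: (20, 410, 503)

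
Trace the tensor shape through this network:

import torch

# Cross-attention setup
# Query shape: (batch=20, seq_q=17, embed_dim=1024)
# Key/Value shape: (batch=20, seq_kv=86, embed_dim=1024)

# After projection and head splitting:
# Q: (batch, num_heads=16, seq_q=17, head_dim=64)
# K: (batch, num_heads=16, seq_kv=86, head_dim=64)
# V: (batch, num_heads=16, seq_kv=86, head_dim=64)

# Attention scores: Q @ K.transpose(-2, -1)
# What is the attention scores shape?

Input shape: (20, 17, 1024)
Output shape: (20, 16, 17, 86)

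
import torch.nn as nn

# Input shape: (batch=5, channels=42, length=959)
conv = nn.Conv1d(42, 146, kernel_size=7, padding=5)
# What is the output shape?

Input shape: (5, 42, 959)
Output shape: (5, 146, 963)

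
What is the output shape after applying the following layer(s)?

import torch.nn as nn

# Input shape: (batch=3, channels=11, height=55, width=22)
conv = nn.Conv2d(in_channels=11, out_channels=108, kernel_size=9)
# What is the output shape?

Input shape: (3, 11, 55, 22)
Output shape: (3, 108, 47, 14)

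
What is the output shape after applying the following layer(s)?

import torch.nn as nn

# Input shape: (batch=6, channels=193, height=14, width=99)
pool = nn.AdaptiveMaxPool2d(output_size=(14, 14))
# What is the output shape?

Input shape: (6, 193, 14, 99)
Output shape: (6, 193, 14, 14)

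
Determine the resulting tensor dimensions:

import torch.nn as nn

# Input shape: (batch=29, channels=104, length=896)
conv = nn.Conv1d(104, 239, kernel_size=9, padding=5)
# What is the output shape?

Input shape: (29, 104, 896)
Output shape: (29, 239, 898)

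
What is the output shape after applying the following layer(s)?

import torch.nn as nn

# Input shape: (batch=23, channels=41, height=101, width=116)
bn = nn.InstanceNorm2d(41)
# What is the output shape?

Input shape: (23, 41, 101, 116)
Output shape: (23, 41, 101, 116)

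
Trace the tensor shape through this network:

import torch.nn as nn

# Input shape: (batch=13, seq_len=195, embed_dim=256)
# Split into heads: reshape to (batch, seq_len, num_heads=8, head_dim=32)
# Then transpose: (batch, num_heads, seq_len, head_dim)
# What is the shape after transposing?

Input shape: (13, 195, 256)
  -> after reshape: (13, 195, 8, 32)
Output shape: (13, 8, 195, 32)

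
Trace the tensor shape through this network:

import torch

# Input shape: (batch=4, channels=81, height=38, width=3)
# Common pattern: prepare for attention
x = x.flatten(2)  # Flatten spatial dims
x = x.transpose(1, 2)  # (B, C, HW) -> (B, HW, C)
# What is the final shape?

Input shape: (4, 81, 38, 3)
  -> after flatten(2): (4, 81, 114)
Output shape: (4, 114, 81)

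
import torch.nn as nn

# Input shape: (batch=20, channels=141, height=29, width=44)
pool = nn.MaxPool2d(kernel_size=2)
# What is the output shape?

Input shape: (20, 141, 29, 44)
Output shape: (20, 141, 14, 22)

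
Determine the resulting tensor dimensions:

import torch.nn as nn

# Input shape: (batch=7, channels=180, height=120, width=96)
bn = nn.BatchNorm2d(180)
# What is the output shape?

Input shape: (7, 180, 120, 96)
Output shape: (7, 180, 120, 96)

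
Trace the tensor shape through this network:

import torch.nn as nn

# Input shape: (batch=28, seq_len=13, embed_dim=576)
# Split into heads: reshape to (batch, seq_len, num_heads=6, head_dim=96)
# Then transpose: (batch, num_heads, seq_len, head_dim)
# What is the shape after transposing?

Input shape: (28, 13, 576)
  -> after reshape: (28, 13, 6, 96)
Output shape: (28, 6, 13, 96)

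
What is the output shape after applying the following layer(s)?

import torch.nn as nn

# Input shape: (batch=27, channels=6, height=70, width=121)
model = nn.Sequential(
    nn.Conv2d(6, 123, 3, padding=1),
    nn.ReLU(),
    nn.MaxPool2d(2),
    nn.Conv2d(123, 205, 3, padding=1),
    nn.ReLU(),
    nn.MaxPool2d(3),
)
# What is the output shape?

Input shape: (27, 6, 70, 121)
  -> after first Conv2d: (27, 123, 70, 121)
  -> after first MaxPool2d: (27, 123, 35, 60)
  -> after second Conv2d: (27, 205, 35, 60)
Output shape: (27, 205, 11, 20)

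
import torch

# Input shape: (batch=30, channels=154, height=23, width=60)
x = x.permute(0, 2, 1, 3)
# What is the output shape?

Input shape: (30, 154, 23, 60)
Output shape: (30, 23, 154, 60)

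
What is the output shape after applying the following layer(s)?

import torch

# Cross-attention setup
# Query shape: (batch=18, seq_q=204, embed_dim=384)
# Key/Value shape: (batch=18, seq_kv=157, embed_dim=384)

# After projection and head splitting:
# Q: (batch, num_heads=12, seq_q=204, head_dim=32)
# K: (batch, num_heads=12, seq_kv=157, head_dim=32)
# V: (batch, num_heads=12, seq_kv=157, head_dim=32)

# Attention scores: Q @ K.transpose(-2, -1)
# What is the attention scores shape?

Input shape: (18, 204, 384)
Output shape: (18, 12, 204, 157)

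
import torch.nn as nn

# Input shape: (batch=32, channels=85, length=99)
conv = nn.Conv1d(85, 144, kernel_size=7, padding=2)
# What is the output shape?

Input shape: (32, 85, 99)
Output shape: (32, 144, 97)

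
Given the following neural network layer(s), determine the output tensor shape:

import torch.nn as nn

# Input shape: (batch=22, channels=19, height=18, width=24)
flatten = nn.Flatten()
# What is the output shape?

Input shape: (22, 19, 18, 24)
Output shape: (22, 8208)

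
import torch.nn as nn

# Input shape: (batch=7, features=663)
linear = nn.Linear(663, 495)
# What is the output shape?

Input shape: (7, 663)
Output shape: (7, 495)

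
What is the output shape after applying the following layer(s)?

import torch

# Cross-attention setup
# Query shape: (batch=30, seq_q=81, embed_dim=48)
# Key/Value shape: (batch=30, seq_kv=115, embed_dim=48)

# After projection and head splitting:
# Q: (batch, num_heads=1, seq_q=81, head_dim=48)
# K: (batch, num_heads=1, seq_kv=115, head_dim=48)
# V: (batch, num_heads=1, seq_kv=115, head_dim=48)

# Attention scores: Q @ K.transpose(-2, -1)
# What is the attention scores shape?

Input shape: (30, 81, 48)
Output shape: (30, 1, 81, 115)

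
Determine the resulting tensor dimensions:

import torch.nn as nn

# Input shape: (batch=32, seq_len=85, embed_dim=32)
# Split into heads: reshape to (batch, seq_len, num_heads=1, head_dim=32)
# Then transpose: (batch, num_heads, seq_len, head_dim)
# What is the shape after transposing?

Input shape: (32, 85, 32)
  -> after reshape: (32, 85, 1, 32)
Output shape: (32, 1, 85, 32)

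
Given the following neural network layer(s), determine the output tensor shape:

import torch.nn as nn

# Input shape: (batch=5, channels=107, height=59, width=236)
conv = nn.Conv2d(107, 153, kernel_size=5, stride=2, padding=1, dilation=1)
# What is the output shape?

Input shape: (5, 107, 59, 236)
Output shape: (5, 153, 29, 117)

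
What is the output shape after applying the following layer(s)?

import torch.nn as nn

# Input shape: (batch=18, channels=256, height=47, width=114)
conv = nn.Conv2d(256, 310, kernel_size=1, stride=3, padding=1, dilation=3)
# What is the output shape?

Input shape: (18, 256, 47, 114)
Output shape: (18, 310, 17, 39)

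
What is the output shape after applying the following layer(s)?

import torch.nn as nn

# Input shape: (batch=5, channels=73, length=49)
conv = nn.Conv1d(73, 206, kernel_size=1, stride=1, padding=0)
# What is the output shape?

Input shape: (5, 73, 49)
Output shape: (5, 206, 49)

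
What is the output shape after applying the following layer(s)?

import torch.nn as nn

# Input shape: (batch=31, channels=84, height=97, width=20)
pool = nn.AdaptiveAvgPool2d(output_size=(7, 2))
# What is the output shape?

Input shape: (31, 84, 97, 20)
Output shape: (31, 84, 7, 2)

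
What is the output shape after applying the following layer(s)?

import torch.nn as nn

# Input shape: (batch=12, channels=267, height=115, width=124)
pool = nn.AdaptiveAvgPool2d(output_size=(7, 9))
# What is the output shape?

Input shape: (12, 267, 115, 124)
Output shape: (12, 267, 7, 9)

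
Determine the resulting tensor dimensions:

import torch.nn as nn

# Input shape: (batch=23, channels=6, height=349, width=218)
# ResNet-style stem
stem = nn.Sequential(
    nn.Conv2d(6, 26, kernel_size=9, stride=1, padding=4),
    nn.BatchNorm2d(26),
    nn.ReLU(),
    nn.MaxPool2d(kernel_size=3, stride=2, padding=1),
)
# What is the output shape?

Input shape: (23, 6, 349, 218)
  -> after Conv2d 9x9 stride=1: (23, 26, 349, 218)
Output shape: (23, 26, 175, 109)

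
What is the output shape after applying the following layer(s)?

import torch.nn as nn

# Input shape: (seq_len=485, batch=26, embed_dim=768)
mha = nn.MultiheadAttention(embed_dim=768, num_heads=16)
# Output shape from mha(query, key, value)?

Input shape: (485, 26, 768)
Output shape: (485, 26, 768)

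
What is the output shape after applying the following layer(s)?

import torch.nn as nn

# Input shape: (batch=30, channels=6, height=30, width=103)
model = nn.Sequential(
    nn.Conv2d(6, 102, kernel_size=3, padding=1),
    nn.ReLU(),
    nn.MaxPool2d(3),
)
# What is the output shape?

Input shape: (30, 6, 30, 103)
  -> after Conv2d: (30, 102, 30, 103)
  -> after ReLU: (30, 102, 30, 103)
Output shape: (30, 102, 10, 34)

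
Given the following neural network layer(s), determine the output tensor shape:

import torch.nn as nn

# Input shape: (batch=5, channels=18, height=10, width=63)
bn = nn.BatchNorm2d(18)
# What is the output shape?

Input shape: (5, 18, 10, 63)
Output shape: (5, 18, 10, 63)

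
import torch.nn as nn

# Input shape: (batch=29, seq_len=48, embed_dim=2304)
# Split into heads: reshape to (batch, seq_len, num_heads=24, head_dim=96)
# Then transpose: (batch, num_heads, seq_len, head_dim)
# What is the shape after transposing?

Input shape: (29, 48, 2304)
  -> after reshape: (29, 48, 24, 96)
Output shape: (29, 24, 48, 96)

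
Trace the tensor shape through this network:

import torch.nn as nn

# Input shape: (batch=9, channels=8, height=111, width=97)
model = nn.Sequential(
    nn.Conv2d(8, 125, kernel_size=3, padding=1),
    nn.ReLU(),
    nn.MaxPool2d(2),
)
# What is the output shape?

Input shape: (9, 8, 111, 97)
  -> after Conv2d: (9, 125, 111, 97)
  -> after ReLU: (9, 125, 111, 97)
Output shape: (9, 125, 55, 48)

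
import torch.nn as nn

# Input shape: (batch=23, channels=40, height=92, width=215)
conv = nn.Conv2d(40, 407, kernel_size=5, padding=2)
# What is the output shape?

Input shape: (23, 40, 92, 215)
Output shape: (23, 407, 92, 215)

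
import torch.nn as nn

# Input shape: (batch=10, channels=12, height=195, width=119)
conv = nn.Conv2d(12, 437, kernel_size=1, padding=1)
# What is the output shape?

Input shape: (10, 12, 195, 119)
Output shape: (10, 437, 197, 121)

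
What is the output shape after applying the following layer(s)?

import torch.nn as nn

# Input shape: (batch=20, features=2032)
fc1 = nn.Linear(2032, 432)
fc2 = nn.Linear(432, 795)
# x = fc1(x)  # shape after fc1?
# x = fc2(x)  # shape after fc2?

Input shape: (20, 2032)
  -> after fc1: (20, 432)
Output shape: (20, 795)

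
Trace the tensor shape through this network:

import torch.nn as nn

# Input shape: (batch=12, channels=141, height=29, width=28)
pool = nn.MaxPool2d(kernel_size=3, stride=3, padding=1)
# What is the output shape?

Input shape: (12, 141, 29, 28)
Output shape: (12, 141, 10, 10)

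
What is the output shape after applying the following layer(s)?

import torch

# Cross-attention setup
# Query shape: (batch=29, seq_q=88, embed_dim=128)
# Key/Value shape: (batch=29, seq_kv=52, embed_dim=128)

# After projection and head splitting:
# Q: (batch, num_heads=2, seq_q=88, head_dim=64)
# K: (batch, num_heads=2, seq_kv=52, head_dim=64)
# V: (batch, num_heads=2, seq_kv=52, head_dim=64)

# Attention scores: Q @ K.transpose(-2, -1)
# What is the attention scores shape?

Input shape: (29, 88, 128)
Output shape: (29, 2, 88, 52)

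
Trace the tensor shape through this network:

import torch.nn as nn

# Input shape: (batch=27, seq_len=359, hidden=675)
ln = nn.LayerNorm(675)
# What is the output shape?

Input shape: (27, 359, 675)
Output shape: (27, 359, 675)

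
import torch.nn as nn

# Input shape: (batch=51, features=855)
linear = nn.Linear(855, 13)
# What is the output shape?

Input shape: (51, 855)
Output shape: (51, 13)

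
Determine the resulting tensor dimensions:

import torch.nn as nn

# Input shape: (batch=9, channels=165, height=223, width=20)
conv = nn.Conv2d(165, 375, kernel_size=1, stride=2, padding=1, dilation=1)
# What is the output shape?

Input shape: (9, 165, 223, 20)
Output shape: (9, 375, 113, 11)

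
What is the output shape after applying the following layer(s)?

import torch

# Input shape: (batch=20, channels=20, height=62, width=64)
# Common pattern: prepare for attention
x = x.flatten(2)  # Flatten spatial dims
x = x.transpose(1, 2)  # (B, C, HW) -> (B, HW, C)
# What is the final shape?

Input shape: (20, 20, 62, 64)
  -> after flatten(2): (20, 20, 3968)
Output shape: (20, 3968, 20)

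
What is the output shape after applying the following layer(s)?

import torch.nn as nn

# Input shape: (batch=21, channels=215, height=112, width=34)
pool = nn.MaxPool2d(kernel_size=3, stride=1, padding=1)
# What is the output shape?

Input shape: (21, 215, 112, 34)
Output shape: (21, 215, 112, 34)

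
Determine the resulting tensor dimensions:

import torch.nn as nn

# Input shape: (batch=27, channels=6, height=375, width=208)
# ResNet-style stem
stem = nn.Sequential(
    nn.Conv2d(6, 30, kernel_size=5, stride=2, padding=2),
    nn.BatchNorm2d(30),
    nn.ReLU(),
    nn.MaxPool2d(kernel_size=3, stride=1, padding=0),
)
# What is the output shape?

Input shape: (27, 6, 375, 208)
  -> after Conv2d 5x5 stride=2: (27, 30, 188, 104)
Output shape: (27, 30, 186, 102)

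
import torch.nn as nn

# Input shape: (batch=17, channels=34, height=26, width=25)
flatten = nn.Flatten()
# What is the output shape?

Input shape: (17, 34, 26, 25)
Output shape: (17, 22100)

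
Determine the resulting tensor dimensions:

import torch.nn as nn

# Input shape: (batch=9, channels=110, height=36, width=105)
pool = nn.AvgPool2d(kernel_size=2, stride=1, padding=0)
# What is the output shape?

Input shape: (9, 110, 36, 105)
Output shape: (9, 110, 35, 104)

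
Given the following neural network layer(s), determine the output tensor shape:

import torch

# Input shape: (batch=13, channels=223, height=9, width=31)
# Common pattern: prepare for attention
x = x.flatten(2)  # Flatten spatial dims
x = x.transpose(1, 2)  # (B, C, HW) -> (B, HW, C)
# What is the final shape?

Input shape: (13, 223, 9, 31)
  -> after flatten(2): (13, 223, 279)
Output shape: (13, 279, 223)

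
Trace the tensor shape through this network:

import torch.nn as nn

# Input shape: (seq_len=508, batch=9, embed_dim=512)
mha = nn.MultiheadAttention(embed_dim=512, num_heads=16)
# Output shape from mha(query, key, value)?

Input shape: (508, 9, 512)
Output shape: (508, 9, 512)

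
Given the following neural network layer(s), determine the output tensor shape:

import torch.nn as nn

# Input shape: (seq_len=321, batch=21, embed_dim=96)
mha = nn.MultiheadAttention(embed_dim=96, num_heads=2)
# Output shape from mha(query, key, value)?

Input shape: (321, 21, 96)
Output shape: (321, 21, 96)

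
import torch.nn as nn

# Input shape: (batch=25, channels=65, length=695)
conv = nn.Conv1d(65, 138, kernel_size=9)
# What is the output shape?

Input shape: (25, 65, 695)
Output shape: (25, 138, 687)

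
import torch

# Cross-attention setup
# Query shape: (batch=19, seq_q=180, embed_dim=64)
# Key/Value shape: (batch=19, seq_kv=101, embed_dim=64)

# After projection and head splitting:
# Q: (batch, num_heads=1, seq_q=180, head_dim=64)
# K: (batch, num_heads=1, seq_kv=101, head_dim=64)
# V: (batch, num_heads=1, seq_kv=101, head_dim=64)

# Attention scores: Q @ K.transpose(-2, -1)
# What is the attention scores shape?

Input shape: (19, 180, 64)
Output shape: (19, 1, 180, 101)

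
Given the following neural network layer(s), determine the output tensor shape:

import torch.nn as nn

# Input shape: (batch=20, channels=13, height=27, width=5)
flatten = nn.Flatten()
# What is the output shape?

Input shape: (20, 13, 27, 5)
Output shape: (20, 1755)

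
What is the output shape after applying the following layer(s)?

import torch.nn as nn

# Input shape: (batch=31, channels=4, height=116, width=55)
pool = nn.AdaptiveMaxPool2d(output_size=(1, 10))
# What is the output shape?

Input shape: (31, 4, 116, 55)
Output shape: (31, 4, 1, 10)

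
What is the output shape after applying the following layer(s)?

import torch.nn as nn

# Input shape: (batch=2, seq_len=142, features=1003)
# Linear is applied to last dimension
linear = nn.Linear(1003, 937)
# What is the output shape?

Input shape: (2, 142, 1003)
Output shape: (2, 142, 937)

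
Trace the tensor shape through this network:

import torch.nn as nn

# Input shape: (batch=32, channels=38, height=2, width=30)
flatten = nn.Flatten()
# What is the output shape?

Input shape: (32, 38, 2, 30)
Output shape: (32, 2280)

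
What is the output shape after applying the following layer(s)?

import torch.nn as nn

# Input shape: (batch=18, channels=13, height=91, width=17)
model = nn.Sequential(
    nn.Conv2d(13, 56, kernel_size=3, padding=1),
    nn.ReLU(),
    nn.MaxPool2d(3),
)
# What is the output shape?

Input shape: (18, 13, 91, 17)
  -> after Conv2d: (18, 56, 91, 17)
  -> after ReLU: (18, 56, 91, 17)
Output shape: (18, 56, 30, 5)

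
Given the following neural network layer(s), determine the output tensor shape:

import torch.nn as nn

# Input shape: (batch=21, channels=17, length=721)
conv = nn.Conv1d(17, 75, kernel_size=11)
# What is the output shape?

Input shape: (21, 17, 721)
Output shape: (21, 75, 711)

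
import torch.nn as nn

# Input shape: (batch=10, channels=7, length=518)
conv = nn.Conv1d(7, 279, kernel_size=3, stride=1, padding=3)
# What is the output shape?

Input shape: (10, 7, 518)
Output shape: (10, 279, 522)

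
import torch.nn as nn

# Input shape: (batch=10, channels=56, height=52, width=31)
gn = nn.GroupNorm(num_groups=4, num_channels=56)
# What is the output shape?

Input shape: (10, 56, 52, 31)
Output shape: (10, 56, 52, 31)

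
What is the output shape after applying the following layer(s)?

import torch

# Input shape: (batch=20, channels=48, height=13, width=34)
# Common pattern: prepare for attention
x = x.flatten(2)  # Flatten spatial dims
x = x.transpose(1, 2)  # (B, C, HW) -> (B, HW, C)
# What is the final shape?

Input shape: (20, 48, 13, 34)
  -> after flatten(2): (20, 48, 442)
Output shape: (20, 442, 48)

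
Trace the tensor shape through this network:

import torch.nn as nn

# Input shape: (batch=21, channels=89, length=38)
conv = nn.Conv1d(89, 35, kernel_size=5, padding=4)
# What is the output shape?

Input shape: (21, 89, 38)
Output shape: (21, 35, 42)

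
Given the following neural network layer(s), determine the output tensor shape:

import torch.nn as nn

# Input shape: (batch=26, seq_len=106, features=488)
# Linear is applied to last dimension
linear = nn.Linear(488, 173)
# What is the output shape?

Input shape: (26, 106, 488)
Output shape: (26, 106, 173)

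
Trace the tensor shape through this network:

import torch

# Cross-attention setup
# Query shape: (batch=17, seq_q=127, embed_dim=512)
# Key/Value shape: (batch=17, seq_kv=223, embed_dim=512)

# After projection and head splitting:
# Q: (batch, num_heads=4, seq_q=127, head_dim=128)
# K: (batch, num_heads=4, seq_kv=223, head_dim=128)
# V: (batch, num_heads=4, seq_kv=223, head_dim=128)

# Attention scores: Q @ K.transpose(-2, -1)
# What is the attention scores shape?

Input shape: (17, 127, 512)
Output shape: (17, 4, 127, 223)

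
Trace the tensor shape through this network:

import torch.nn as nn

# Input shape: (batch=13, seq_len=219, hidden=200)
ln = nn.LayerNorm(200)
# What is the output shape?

Input shape: (13, 219, 200)
Output shape: (13, 219, 200)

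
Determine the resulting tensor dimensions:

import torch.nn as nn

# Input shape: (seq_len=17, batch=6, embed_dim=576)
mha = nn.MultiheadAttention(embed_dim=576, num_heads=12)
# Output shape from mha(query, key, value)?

Input shape: (17, 6, 576)
Output shape: (17, 6, 576)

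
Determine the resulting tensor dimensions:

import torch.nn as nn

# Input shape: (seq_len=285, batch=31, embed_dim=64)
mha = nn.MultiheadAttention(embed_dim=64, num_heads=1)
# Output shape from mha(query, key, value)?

Input shape: (285, 31, 64)
Output shape: (285, 31, 64)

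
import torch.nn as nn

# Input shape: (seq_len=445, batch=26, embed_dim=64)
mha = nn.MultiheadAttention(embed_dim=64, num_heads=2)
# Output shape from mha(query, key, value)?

Input shape: (445, 26, 64)
Output shape: (445, 26, 64)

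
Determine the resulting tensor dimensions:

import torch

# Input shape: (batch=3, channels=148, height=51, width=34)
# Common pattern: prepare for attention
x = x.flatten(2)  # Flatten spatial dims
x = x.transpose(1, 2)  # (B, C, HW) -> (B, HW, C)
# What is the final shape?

Input shape: (3, 148, 51, 34)
  -> after flatten(2): (3, 148, 1734)
Output shape: (3, 1734, 148)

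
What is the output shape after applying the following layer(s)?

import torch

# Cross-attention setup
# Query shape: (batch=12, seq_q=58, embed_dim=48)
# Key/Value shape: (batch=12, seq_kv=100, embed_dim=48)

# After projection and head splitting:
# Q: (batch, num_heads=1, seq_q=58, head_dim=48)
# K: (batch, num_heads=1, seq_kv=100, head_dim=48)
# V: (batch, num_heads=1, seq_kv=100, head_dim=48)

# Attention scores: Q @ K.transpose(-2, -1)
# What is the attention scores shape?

Input shape: (12, 58, 48)
Output shape: (12, 1, 58, 100)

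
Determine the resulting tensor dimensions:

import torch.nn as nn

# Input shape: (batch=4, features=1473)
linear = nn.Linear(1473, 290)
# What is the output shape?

Input shape: (4, 1473)
Output shape: (4, 290)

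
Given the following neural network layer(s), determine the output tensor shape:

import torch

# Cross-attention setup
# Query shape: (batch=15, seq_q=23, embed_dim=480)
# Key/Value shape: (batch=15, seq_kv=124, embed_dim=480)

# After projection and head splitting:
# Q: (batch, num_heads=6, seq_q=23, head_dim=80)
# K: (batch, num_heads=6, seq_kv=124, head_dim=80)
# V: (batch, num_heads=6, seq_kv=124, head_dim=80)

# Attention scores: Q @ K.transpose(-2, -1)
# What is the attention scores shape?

Input shape: (15, 23, 480)
Output shape: (15, 6, 23, 124)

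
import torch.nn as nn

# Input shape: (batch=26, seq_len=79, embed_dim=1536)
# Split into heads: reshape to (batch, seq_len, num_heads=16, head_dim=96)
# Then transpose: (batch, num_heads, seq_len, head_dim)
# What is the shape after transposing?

Input shape: (26, 79, 1536)
  -> after reshape: (26, 79, 16, 96)
Output shape: (26, 16, 79, 96)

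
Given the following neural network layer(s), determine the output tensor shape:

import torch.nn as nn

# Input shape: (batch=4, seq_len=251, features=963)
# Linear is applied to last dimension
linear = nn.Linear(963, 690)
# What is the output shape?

Input shape: (4, 251, 963)
Output shape: (4, 251, 690)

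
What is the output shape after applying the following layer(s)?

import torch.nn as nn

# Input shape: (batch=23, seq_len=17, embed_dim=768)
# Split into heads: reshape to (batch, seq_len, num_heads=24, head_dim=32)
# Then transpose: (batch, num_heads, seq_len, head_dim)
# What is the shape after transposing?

Input shape: (23, 17, 768)
  -> after reshape: (23, 17, 24, 32)
Output shape: (23, 24, 17, 32)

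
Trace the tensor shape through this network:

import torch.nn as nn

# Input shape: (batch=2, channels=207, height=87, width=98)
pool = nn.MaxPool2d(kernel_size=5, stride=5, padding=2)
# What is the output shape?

Input shape: (2, 207, 87, 98)
Output shape: (2, 207, 18, 20)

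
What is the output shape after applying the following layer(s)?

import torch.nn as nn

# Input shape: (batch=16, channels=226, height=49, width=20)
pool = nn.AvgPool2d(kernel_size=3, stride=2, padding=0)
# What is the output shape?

Input shape: (16, 226, 49, 20)
Output shape: (16, 226, 24, 9)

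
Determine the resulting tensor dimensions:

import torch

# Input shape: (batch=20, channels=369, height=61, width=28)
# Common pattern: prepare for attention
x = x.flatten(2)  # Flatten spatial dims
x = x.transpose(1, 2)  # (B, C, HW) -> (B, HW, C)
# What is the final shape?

Input shape: (20, 369, 61, 28)
  -> after flatten(2): (20, 369, 1708)
Output shape: (20, 1708, 369)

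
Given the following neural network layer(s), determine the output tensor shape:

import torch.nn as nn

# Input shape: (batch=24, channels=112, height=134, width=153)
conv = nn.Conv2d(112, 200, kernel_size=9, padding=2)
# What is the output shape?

Input shape: (24, 112, 134, 153)
Output shape: (24, 200, 130, 149)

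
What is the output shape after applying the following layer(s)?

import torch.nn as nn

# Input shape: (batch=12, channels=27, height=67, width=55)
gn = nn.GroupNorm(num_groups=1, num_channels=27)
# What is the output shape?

Input shape: (12, 27, 67, 55)
Output shape: (12, 27, 67, 55)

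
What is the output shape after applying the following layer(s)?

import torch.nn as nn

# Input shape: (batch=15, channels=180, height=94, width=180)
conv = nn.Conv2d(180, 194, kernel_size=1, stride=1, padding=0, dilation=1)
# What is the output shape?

Input shape: (15, 180, 94, 180)
Output shape: (15, 194, 94, 180)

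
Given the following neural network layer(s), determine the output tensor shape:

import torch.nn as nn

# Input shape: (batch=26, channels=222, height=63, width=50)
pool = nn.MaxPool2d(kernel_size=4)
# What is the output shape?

Input shape: (26, 222, 63, 50)
Output shape: (26, 222, 15, 12)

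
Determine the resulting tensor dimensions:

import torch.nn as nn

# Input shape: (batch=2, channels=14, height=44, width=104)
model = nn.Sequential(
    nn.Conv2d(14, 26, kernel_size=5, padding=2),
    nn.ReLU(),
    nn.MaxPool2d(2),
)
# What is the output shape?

Input shape: (2, 14, 44, 104)
  -> after Conv2d: (2, 26, 44, 104)
  -> after ReLU: (2, 26, 44, 104)
Output shape: (2, 26, 22, 52)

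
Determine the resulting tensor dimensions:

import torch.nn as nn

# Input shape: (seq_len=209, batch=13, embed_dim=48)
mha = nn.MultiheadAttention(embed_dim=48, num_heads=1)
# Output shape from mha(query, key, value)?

Input shape: (209, 13, 48)
Output shape: (209, 13, 48)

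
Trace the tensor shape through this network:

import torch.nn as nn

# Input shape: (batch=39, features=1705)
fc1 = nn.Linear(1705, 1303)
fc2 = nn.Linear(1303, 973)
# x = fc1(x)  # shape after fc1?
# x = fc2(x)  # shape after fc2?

Input shape: (39, 1705)
  -> after fc1: (39, 1303)
Output shape: (39, 973)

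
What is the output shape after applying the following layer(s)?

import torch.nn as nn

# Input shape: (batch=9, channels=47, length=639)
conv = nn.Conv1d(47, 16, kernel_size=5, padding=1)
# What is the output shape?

Input shape: (9, 47, 639)
Output shape: (9, 16, 637)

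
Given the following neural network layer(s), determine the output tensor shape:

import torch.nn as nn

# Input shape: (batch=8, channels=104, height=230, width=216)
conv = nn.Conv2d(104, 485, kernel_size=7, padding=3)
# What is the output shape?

Input shape: (8, 104, 230, 216)
Output shape: (8, 485, 230, 216)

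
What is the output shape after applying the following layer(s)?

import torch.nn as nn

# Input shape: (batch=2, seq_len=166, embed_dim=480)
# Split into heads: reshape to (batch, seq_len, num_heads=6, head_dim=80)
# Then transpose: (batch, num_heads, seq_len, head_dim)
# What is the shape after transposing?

Input shape: (2, 166, 480)
  -> after reshape: (2, 166, 6, 80)
Output shape: (2, 6, 166, 80)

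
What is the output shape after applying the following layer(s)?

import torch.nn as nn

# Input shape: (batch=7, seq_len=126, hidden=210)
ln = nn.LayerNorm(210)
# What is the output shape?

Input shape: (7, 126, 210)
Output shape: (7, 126, 210)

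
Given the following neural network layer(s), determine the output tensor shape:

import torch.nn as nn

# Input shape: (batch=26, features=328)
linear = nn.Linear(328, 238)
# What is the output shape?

Input shape: (26, 328)
Output shape: (26, 238)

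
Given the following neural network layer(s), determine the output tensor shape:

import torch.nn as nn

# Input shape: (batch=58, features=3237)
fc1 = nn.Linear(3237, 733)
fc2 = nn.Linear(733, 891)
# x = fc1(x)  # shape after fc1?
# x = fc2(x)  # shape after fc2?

Input shape: (58, 3237)
  -> after fc1: (58, 733)
Output shape: (58, 891)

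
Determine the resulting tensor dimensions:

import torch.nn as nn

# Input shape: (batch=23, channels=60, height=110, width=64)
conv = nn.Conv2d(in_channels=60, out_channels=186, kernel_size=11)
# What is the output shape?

Input shape: (23, 60, 110, 64)
Output shape: (23, 186, 100, 54)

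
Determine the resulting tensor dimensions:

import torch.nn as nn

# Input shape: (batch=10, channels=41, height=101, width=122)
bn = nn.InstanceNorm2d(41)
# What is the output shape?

Input shape: (10, 41, 101, 122)
Output shape: (10, 41, 101, 122)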